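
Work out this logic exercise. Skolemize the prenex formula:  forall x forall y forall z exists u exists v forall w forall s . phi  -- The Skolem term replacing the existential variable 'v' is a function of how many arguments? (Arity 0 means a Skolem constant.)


Quantifier prefix: forall x forall y forall z exists u exists v forall w forall s
'v' is existentially quantified at position 5.
Universal variables preceding it: x, y, z
Skolem function arity = 3

3


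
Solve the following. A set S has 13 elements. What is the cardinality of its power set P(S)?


The power set of a set with n elements has 2^n elements.
|P(S)| = 2^13 = 8192

8192


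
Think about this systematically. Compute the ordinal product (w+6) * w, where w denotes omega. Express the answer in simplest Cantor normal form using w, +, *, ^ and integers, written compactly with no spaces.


Compute (w+6) * w.
Ordinal * is associative and left-distributive over +, but NOT commutative; for finite n>1, n*w = w but w*n stays w*n.
(w+6) * w = sup{(w+6)*k : k<w} = sup{w*k+6} = w^2 (the +6 tail is absorbed in the limit).
Result = w^2

w^2


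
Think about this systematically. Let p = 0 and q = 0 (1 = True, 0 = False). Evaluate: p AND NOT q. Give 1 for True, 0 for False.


p = 0, q = 0
Operation: p AND NOT q
Evaluate: 0 AND NOT 0 = 0

0


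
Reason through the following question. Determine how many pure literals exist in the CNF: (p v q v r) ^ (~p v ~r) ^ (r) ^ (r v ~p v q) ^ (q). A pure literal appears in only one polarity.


Check each variable for pure literal status:
p: mixed (not pure)
q: pure positive
r: mixed (not pure)
Pure literal count = 1

1


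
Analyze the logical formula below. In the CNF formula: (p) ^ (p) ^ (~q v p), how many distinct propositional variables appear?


Identify each variable that appears in the formula.
Variables found: p, q
Count = 2

2


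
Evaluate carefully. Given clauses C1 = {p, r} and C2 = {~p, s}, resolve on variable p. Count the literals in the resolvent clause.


Remove p from C1 and ~p from C2.
C1 remainder: {r}
C2 remainder: {s}
Union (resolvent): {r, s}
Resolvent has 2 literal(s).

2


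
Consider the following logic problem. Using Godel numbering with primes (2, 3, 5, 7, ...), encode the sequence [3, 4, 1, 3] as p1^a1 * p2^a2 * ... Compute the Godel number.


Encode each element as an exponent of the corresponding prime:
  2^3 = 8
  3^4 = 81
  5^1 = 5
  7^3 = 343
Product = 8 * 81 * 5 * 343 = 1111320

1111320


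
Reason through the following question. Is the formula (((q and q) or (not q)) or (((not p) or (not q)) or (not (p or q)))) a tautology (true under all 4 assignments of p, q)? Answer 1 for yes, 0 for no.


Check all 4 assignments:
p=0, q=0: 1
p=0, q=1: 1
p=1, q=0: 1
p=1, q=1: 1
Satisfying count = 4/4.
Tautology iff count = 4: yes.

1


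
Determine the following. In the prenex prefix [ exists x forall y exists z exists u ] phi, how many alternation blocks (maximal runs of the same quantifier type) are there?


Quantifier-type sequence: E A E E  (A=forall, E=exists)
Group into maximal same-type runs:
  Ex1 | Ax1 | Ex2
Number of blocks = 3

3


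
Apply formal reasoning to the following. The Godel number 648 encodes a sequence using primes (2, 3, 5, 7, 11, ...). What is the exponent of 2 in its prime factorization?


Factorize 648 by dividing by 2 repeatedly.
Division steps: 2 divides 648 exactly 3 time(s).
Exponent of 2 = 3

3


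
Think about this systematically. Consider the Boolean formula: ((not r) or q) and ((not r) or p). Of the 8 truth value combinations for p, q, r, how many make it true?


Evaluate all 8 assignments for p, q, r:
p=0, q=0, r=0: 1
p=0, q=0, r=1: 0
p=0, q=1, r=0: 1
p=0, q=1, r=1: 0
p=1, q=0, r=0: 1
p=1, q=0, r=1: 0
p=1, q=1, r=0: 1
p=1, q=1, r=1: 1
Satisfying count = 5

5


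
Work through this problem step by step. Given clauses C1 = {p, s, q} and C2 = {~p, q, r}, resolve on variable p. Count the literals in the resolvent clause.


Remove p from C1 and ~p from C2.
C1 remainder: {s, q}
C2 remainder: {q, r}
Union (resolvent): {q, r, s}
Resolvent has 3 literal(s).

3


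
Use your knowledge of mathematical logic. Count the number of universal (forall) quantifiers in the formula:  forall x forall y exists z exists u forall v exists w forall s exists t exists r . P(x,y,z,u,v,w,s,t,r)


Quantifier prefix: forall x forall y exists z exists u forall v exists w forall s exists t exists r
Mark each quantifier type:
  U U E E U E U E E
Universal count = 4, Existential count = 5
Asked for universal (forall) quantifiers: 4

4


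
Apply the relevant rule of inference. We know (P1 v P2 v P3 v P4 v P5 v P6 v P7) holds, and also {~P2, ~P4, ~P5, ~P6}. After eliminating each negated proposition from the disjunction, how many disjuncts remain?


Original disjuncts (7): P1, P2, P3, P4, P5, P6, P7
Negated (eliminate): ~P2, ~P4, ~P5, ~P6
Remaining disjuncts: P1, P3, P7
Count = 7 - 4 = 3

3


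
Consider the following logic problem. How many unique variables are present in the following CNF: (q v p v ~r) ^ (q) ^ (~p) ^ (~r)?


Identify each variable that appears in the formula.
Variables found: p, q, r
Count = 3

3


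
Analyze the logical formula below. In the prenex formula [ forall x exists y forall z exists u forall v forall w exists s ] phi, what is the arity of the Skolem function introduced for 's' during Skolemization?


Quantifier prefix: forall x exists y forall z exists u forall v forall w exists s
's' is existentially quantified at position 7.
Universal variables preceding it: x, z, v, w
Skolem function arity = 4

4


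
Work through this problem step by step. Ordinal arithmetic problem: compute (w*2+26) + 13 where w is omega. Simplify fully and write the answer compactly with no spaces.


Compute (w*2+26) + 13.
Ordinal + is associative but NOT commutative; for finite n>0, n + w = w but w + n stays w+n.
By associativity: (w*2+26) + 13 = w*2 + (26+13) = w*2+39.
Result = w*2+39

w*2+39


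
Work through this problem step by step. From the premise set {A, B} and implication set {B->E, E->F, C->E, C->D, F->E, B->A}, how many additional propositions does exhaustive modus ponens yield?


Initial facts: {A, B}
Apply modus ponens to closure:
  B and B->E  =>  E
  E and E->F  =>  F
Final known: {A, B, E, F}
New propositions: {E, F}
Count = 2

2


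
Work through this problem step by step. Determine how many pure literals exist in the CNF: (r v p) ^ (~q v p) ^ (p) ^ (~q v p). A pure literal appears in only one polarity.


Check each variable for pure literal status:
p: pure positive
q: pure negative
r: pure positive
Pure literal count = 3

3


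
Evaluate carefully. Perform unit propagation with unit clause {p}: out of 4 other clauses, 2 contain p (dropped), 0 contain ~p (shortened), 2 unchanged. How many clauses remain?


Satisfied (removed): 2
Shortened (remain): 0
Unchanged (remain): 2
Remaining = 0 + 2 = 2

2


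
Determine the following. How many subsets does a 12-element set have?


The power set of a set with n elements has 2^n elements.
|P(S)| = 2^12 = 4096

4096


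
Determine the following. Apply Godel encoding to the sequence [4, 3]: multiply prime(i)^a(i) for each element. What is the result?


Encode each element as an exponent of the corresponding prime:
  2^4 = 16
  3^3 = 27
Product = 16 * 27 = 432

432


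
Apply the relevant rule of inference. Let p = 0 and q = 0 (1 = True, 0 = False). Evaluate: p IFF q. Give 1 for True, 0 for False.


p = 0, q = 0
Operation: p IFF q
Evaluate: 0 IFF 0 = 1

1


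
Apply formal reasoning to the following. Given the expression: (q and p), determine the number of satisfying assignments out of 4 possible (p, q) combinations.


Check all 4 assignments:
p=0, q=0: 0
p=0, q=1: 0
p=1, q=0: 0
p=1, q=1: 1
Count of True = 1

1


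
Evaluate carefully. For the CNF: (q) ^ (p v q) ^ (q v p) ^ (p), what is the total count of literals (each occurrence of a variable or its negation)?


Counting literals in each clause:
Clause 1: 1 literal(s)
Clause 2: 2 literal(s)
Clause 3: 2 literal(s)
Clause 4: 1 literal(s)
Total = 6

6


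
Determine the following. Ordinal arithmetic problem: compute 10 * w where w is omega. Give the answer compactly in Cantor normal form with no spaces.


Compute 10 * w.
Ordinal * is associative and left-distributive over +, but NOT commutative; for finite n>1, n*w = w but w*n stays w*n.
For finite n>0, n * w = sup{n*k : k<w} = w. So 10 * w = w.
Result = w

w


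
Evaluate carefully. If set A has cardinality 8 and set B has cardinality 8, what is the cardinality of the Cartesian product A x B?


The Cartesian product A x B contains all ordered pairs (a, b).
|A x B| = |A| * |B| = 8 * 8 = 64

64


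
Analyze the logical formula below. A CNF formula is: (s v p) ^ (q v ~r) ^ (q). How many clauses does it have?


A CNF formula is a conjunction of clauses.
Clauses are separated by ^.
Counting the conjuncts: 3 clauses.

3


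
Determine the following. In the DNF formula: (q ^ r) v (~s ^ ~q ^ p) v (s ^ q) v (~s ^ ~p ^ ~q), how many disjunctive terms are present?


A DNF formula is a disjunction of terms (conjunctions).
Terms are separated by v.
Counting the disjuncts: 4 terms.

4


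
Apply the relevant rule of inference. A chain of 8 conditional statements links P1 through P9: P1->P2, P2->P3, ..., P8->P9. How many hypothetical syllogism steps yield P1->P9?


With 8 implications in a chain connecting 9 propositions:
P1->P2, P2->P3, ..., P8->P9
Steps needed = (number of implications) - 1 = 8 - 1 = 7

7


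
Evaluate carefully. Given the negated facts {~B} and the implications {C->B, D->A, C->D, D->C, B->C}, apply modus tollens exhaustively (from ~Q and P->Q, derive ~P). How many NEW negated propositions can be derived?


Initial negated facts: {~B}
Apply modus tollens to closure:
  ~B and C->B  =>  ~C
  ~C and D->C  =>  ~D
Final negated: {~B, ~C, ~D}
New negations: {~C, ~D}
Count = 2

2


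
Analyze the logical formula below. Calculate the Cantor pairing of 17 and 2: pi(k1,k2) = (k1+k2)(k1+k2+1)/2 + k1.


k1 + k2 = 19
(k1+k2)(k1+k2+1)/2 = 19 * 20 / 2 = 190
pi = 190 + 17 = 207

207


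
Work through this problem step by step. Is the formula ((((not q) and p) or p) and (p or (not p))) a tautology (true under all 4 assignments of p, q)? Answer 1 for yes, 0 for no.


Check all 4 assignments:
p=0, q=0: 0
p=0, q=1: 0
p=1, q=0: 1
p=1, q=1: 1
Satisfying count = 2/4.
Tautology iff count = 4: no.

0


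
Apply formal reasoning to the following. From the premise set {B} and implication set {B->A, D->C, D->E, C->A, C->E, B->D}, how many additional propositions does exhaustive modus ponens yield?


Initial facts: {B}
Apply modus ponens to closure:
  B and B->A  =>  A
  B and B->D  =>  D
  D and D->C  =>  C
  D and D->E  =>  E
Final known: {A, B, C, D, E}
New propositions: {A, C, D, E}
Count = 4

4


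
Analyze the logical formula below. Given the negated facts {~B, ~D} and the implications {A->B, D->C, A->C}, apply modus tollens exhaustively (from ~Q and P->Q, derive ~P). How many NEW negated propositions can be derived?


Initial negated facts: {~B, ~D}
Apply modus tollens to closure:
  ~B and A->B  =>  ~A
Final negated: {~A, ~B, ~D}
New negations: {~A}
Count = 1

1


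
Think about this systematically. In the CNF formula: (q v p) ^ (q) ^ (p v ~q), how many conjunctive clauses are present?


A CNF formula is a conjunction of clauses.
Clauses are separated by ^.
Counting the conjuncts: 3 clauses.

3


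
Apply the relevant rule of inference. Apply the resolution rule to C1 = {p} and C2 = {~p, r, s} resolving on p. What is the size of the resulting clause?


Remove p from C1 and ~p from C2.
C1 remainder: {}
C2 remainder: {r, s}
Union (resolvent): {r, s}
Resolvent has 2 literal(s).

2


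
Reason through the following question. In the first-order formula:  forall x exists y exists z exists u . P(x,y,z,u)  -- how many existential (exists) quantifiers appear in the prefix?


Quantifier prefix: forall x exists y exists z exists u
Mark each quantifier type:
  U E E E
Universal count = 1, Existential count = 3
Asked for existential (exists) quantifiers: 3

3


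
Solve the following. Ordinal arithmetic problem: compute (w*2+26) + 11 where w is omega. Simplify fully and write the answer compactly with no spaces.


Compute (w*2+26) + 11.
Ordinal + is associative but NOT commutative; for finite n>0, n + w = w but w + n stays w+n.
By associativity: (w*2+26) + 11 = w*2 + (26+11) = w*2+37.
Result = w*2+37

w*2+37


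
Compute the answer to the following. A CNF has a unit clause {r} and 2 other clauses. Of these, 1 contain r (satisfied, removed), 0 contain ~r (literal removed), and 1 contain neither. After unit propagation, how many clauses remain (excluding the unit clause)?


Satisfied (removed): 1
Shortened (remain): 0
Unchanged (remain): 1
Remaining = 0 + 1 = 1

1


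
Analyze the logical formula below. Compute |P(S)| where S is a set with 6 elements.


The power set of a set with n elements has 2^n elements.
|P(S)| = 2^6 = 64

64


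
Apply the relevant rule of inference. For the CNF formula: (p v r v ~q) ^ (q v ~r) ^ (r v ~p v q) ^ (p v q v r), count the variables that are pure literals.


Check each variable for pure literal status:
p: mixed (not pure)
q: mixed (not pure)
r: mixed (not pure)
Pure literal count = 0

0


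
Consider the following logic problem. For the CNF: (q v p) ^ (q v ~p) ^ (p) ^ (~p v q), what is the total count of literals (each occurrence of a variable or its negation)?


Counting literals in each clause:
Clause 1: 2 literal(s)
Clause 2: 2 literal(s)
Clause 3: 1 literal(s)
Clause 4: 2 literal(s)
Total = 7

7


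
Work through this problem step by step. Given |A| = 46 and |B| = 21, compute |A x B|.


The Cartesian product A x B contains all ordered pairs (a, b).
|A x B| = |A| * |B| = 46 * 21 = 966

966


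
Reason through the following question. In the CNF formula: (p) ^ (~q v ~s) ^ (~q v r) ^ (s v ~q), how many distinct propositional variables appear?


Identify each variable that appears in the formula.
Variables found: p, q, r, s
Count = 4

4


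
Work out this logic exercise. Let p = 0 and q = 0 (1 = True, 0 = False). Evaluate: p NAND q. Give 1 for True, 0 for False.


p = 0, q = 0
Operation: p NAND q
Evaluate: 0 NAND 0 = 1

1


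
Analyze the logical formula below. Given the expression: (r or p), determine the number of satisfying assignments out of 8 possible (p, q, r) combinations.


Check all 8 assignments:
p=0, q=0, r=0: 0
p=0, q=0, r=1: 1
p=0, q=1, r=0: 0
p=0, q=1, r=1: 1
p=1, q=0, r=0: 1
p=1, q=0, r=1: 1
p=1, q=1, r=0: 1
p=1, q=1, r=1: 1
Count of True = 6

6


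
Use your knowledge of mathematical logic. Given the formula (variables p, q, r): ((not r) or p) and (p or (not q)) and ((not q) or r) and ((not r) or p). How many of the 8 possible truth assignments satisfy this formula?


Evaluate all 8 assignments for p, q, r:
p=0, q=0, r=0: 1
p=0, q=0, r=1: 0
p=0, q=1, r=0: 0
p=0, q=1, r=1: 0
p=1, q=0, r=0: 1
p=1, q=0, r=1: 1
p=1, q=1, r=0: 0
p=1, q=1, r=1: 1
Satisfying count = 4

4


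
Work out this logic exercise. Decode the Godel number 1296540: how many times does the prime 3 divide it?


Factorize 1296540 by dividing by 3 repeatedly.
Division steps: 3 divides 1296540 exactly 3 time(s).
Exponent of 3 = 3

3


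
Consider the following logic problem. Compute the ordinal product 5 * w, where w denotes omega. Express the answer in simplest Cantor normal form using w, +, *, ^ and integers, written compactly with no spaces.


Compute 5 * w.
Ordinal * is associative and left-distributive over +, but NOT commutative; for finite n>1, n*w = w but w*n stays w*n.
For finite n>0, n * w = sup{n*k : k<w} = w. So 5 * w = w.
Result = w

w


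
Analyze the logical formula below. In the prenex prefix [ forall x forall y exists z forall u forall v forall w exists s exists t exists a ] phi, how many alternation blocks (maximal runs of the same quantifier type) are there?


Quantifier-type sequence: A A E A A A E E E  (A=forall, E=exists)
Group into maximal same-type runs:
  Ax2 | Ex1 | Ax3 | Ex3
Number of blocks = 4

4


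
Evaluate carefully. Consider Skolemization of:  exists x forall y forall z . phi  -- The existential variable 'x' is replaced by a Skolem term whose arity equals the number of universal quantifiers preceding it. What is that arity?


Quantifier prefix: exists x forall y forall z
'x' is existentially quantified at position 1.
No universal quantifiers precede it.
Skolem function arity = 0 (a Skolem constant)

0


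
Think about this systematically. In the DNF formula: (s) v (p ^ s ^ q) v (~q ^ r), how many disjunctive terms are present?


A DNF formula is a disjunction of terms (conjunctions).
Terms are separated by v.
Counting the disjuncts: 3 terms.

3


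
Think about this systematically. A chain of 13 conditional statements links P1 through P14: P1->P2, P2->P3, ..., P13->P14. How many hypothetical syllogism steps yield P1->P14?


With 13 implications in a chain connecting 14 propositions:
P1->P2, P2->P3, ..., P13->P14
Steps needed = (number of implications) - 1 = 13 - 1 = 12

12


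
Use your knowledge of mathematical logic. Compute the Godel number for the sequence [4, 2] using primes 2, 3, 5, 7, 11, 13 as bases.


Encode each element as an exponent of the corresponding prime:
  2^4 = 16
  3^2 = 9
Product = 16 * 9 = 144

144


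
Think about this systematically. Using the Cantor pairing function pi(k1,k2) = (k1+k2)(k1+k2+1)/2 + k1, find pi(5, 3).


k1 + k2 = 8
(k1+k2)(k1+k2+1)/2 = 8 * 9 / 2 = 36
pi = 36 + 5 = 41

41


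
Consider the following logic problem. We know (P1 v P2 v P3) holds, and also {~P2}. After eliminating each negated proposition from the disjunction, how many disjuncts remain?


Original disjuncts (3): P1, P2, P3
Negated (eliminate): ~P2
Remaining disjuncts: P1, P3
Count = 3 - 1 = 2

2


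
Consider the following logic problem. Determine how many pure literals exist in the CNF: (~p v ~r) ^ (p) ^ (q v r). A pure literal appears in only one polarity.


Check each variable for pure literal status:
p: mixed (not pure)
q: pure positive
r: mixed (not pure)
Pure literal count = 1

1


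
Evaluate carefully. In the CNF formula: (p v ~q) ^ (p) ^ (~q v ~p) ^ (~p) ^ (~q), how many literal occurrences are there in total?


Counting literals in each clause:
Clause 1: 2 literal(s)
Clause 2: 1 literal(s)
Clause 3: 2 literal(s)
Clause 4: 1 literal(s)
Clause 5: 1 literal(s)
Total = 7

7


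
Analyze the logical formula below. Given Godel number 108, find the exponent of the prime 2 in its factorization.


Factorize 108 by dividing by 2 repeatedly.
Division steps: 2 divides 108 exactly 2 time(s).
Exponent of 2 = 2

2


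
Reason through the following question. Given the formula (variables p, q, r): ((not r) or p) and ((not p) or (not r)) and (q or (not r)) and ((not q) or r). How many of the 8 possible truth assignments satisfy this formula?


Evaluate all 8 assignments for p, q, r:
p=0, q=0, r=0: 1
p=0, q=0, r=1: 0
p=0, q=1, r=0: 0
p=0, q=1, r=1: 0
p=1, q=0, r=0: 1
p=1, q=0, r=1: 0
p=1, q=1, r=0: 0
p=1, q=1, r=1: 0
Satisfying count = 2

2


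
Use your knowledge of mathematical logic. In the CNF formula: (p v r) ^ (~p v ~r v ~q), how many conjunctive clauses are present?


A CNF formula is a conjunction of clauses.
Clauses are separated by ^.
Counting the conjuncts: 2 clauses.

2


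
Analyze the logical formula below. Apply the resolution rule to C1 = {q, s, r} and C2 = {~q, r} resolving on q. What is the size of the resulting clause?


Remove q from C1 and ~q from C2.
C1 remainder: {s, r}
C2 remainder: {r}
Union (resolvent): {r, s}
Resolvent has 2 literal(s).

2


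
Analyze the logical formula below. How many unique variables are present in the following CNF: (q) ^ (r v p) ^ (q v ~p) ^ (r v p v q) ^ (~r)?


Identify each variable that appears in the formula.
Variables found: p, q, r
Count = 3

3


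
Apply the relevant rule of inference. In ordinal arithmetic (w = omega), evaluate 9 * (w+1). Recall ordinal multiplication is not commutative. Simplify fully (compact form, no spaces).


Compute 9 * (w+1).
Ordinal * is associative and left-distributive over +, but NOT commutative; for finite n>1, n*w = w but w*n stays w*n.
By left-distributivity: 9 * (w+1) = 9*w + 9*1 = w + 9 = w+9.
Result = w+9

w+9


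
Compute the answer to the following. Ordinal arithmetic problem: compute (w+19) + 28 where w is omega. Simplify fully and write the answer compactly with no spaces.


Compute (w+19) + 28.
Ordinal + is associative but NOT commutative; for finite n>0, n + w = w but w + n stays w+n.
By associativity: (w+19) + 28 = w + (19+28) = w+47.
Result = w+47

w+47


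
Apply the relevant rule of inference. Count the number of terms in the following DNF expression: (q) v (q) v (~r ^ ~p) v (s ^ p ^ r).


A DNF formula is a disjunction of terms (conjunctions).
Terms are separated by v.
Counting the disjuncts: 4 terms.

4


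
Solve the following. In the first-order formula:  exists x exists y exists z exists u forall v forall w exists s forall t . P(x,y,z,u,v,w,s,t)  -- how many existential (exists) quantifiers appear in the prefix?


Quantifier prefix: exists x exists y exists z exists u forall v forall w exists s forall t
Mark each quantifier type:
  E E E E U U E U
Universal count = 3, Existential count = 5
Asked for existential (exists) quantifiers: 5

5


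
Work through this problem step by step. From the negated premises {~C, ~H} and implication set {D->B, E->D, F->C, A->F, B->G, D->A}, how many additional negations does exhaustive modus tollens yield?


Initial negated facts: {~C, ~H}
Apply modus tollens to closure:
  ~C and F->C  =>  ~F
  ~F and A->F  =>  ~A
  ~A and D->A  =>  ~D
  ~D and E->D  =>  ~E
Final negated: {~A, ~C, ~D, ~E, ~F, ~H}
New negations: {~A, ~D, ~E, ~F}
Count = 4

4


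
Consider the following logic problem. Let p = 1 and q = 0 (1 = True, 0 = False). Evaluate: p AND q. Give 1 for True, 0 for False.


p = 1, q = 0
Operation: p AND q
Evaluate: 1 AND 0 = 0

0


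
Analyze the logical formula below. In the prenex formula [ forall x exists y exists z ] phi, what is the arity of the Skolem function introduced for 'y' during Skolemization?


Quantifier prefix: forall x exists y exists z
'y' is existentially quantified at position 2.
Universal variables preceding it: x
Skolem function arity = 1

1


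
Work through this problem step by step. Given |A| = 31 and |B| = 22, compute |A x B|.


The Cartesian product A x B contains all ordered pairs (a, b).
|A x B| = |A| * |B| = 31 * 22 = 682

682


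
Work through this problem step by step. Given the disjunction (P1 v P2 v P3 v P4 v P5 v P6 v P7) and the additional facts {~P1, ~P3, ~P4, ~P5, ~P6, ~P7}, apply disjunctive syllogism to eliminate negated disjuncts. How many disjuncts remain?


Original disjuncts (7): P1, P2, P3, P4, P5, P6, P7
Negated (eliminate): ~P1, ~P3, ~P4, ~P5, ~P6, ~P7
Remaining disjuncts: P2
Count = 7 - 6 = 1

1


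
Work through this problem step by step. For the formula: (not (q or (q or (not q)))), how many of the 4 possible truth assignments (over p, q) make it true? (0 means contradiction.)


Check all 4 assignments:
p=0, q=0: 0
p=0, q=1: 0
p=1, q=0: 0
p=1, q=1: 0
Count of True = 0

0


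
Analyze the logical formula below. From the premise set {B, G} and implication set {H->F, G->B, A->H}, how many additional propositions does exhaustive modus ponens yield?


Initial facts: {B, G}
Apply modus ponens to closure:
  (no implication fires)
Final known: {B, G}
New propositions: {(none)}
Count = 0

0


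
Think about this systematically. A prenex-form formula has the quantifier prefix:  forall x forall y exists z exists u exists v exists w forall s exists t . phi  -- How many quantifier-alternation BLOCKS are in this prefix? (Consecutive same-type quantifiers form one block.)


Quantifier-type sequence: A A E E E E A E  (A=forall, E=exists)
Group into maximal same-type runs:
  Ax2 | Ex4 | Ax1 | Ex1
Number of blocks = 4

4


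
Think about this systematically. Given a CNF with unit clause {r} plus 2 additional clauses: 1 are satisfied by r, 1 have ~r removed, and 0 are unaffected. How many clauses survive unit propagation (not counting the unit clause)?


Satisfied (removed): 1
Shortened (remain): 1
Unchanged (remain): 0
Remaining = 1 + 0 = 1

1


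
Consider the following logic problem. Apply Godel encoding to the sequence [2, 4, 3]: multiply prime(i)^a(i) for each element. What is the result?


Encode each element as an exponent of the corresponding prime:
  2^2 = 4
  3^4 = 81
  5^3 = 125
Product = 4 * 81 * 125 = 40500

40500


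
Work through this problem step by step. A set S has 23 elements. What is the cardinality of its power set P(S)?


The power set of a set with n elements has 2^n elements.
|P(S)| = 2^23 = 8388608

8388608


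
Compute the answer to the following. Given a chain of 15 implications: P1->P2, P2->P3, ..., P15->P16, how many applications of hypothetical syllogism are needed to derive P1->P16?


With 15 implications in a chain connecting 16 propositions:
P1->P2, P2->P3, ..., P15->P16
Steps needed = (number of implications) - 1 = 15 - 1 = 14

14


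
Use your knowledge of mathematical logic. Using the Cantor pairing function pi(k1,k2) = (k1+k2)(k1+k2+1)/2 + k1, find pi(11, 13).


k1 + k2 = 24
(k1+k2)(k1+k2+1)/2 = 24 * 25 / 2 = 300
pi = 300 + 11 = 311

311


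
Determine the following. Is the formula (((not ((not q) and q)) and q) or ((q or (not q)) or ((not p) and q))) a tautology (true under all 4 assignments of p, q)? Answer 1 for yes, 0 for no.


Check all 4 assignments:
p=0, q=0: 1
p=0, q=1: 1
p=1, q=0: 1
p=1, q=1: 1
Satisfying count = 4/4.
Tautology iff count = 4: yes.

1


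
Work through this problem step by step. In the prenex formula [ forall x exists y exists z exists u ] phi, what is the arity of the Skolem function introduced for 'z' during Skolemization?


Quantifier prefix: forall x exists y exists z exists u
'z' is existentially quantified at position 3.
Universal variables preceding it: x
Skolem function arity = 1

1


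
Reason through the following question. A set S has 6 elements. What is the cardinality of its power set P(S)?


The power set of a set with n elements has 2^n elements.
|P(S)| = 2^6 = 64

64


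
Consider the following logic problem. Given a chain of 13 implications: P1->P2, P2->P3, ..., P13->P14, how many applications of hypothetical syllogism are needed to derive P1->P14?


With 13 implications in a chain connecting 14 propositions:
P1->P2, P2->P3, ..., P13->P14
Steps needed = (number of implications) - 1 = 13 - 1 = 12

12


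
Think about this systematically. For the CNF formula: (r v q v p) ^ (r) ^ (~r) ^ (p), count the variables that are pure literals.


Check each variable for pure literal status:
p: pure positive
q: pure positive
r: mixed (not pure)
Pure literal count = 2

2


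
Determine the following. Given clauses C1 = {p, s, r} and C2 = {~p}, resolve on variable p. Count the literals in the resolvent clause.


Remove p from C1 and ~p from C2.
C1 remainder: {s, r}
C2 remainder: {}
Union (resolvent): {r, s}
Resolvent has 2 literal(s).

2


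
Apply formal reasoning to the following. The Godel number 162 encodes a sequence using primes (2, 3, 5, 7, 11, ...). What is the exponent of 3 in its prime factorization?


Factorize 162 by dividing by 3 repeatedly.
Division steps: 3 divides 162 exactly 4 time(s).
Exponent of 3 = 4

4


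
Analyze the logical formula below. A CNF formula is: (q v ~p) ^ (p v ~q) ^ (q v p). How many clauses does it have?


A CNF formula is a conjunction of clauses.
Clauses are separated by ^.
Counting the conjuncts: 3 clauses.

3


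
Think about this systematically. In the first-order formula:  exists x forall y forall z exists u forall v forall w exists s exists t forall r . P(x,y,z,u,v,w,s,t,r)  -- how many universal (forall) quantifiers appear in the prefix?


Quantifier prefix: exists x forall y forall z exists u forall v forall w exists s exists t forall r
Mark each quantifier type:
  E U U E U U E E U
Universal count = 5, Existential count = 4
Asked for universal (forall) quantifiers: 5

5


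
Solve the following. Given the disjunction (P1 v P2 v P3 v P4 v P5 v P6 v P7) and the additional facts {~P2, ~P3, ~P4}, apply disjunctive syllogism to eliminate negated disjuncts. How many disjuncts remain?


Original disjuncts (7): P1, P2, P3, P4, P5, P6, P7
Negated (eliminate): ~P2, ~P3, ~P4
Remaining disjuncts: P1, P5, P6, P7
Count = 7 - 3 = 4

4


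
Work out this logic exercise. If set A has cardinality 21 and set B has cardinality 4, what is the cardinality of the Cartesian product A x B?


The Cartesian product A x B contains all ordered pairs (a, b).
|A x B| = |A| * |B| = 21 * 4 = 84

84


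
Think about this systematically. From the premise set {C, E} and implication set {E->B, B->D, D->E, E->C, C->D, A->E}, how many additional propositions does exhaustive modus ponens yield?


Initial facts: {C, E}
Apply modus ponens to closure:
  E and E->B  =>  B
  B and B->D  =>  D
Final known: {B, C, D, E}
New propositions: {B, D}
Count = 2

2


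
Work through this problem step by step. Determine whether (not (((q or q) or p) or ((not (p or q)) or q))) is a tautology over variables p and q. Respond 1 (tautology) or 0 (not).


Check all 4 assignments:
p=0, q=0: 0
p=0, q=1: 0
p=1, q=0: 0
p=1, q=1: 0
Satisfying count = 0/4.
Tautology iff count = 4: no.

0


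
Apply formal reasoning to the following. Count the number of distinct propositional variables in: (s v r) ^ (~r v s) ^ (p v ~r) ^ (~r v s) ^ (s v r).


Identify each variable that appears in the formula.
Variables found: p, r, s
Count = 3

3


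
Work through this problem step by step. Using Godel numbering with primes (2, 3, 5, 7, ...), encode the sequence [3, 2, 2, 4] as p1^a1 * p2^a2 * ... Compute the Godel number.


Encode each element as an exponent of the corresponding prime:
  2^3 = 8
  3^2 = 9
  5^2 = 25
  7^4 = 2401
Product = 8 * 9 * 25 * 2401 = 4321800

4321800


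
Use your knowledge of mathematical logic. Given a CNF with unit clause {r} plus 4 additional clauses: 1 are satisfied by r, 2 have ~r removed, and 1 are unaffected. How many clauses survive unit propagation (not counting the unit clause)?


Satisfied (removed): 1
Shortened (remain): 2
Unchanged (remain): 1
Remaining = 2 + 1 = 3

3


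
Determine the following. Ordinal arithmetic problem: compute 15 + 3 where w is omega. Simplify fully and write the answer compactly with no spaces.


Compute 15 + 3.
Ordinal + is associative but NOT commutative; for finite n>0, n + w = w but w + n stays w+n.
Both operands finite; ordinal + agrees with natural +: 15 + 3 = 18.
Result = 18

18


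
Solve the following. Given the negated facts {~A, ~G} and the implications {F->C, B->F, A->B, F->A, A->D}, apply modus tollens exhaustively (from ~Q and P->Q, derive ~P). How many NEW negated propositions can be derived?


Initial negated facts: {~A, ~G}
Apply modus tollens to closure:
  ~A and F->A  =>  ~F
  ~F and B->F  =>  ~B
Final negated: {~A, ~B, ~F, ~G}
New negations: {~B, ~F}
Count = 2

2


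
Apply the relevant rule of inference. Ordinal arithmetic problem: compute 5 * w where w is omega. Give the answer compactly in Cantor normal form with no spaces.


Compute 5 * w.
Ordinal * is associative and left-distributive over +, but NOT commutative; for finite n>1, n*w = w but w*n stays w*n.
For finite n>0, n * w = sup{n*k : k<w} = w. So 5 * w = w.
Result = w

w


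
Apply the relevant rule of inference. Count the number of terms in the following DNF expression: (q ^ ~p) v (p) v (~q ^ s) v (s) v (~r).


A DNF formula is a disjunction of terms (conjunctions).
Terms are separated by v.
Counting the disjuncts: 5 terms.

5


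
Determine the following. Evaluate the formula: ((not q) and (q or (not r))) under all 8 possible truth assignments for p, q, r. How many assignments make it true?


Check all 8 assignments:
p=0, q=0, r=0: 1
p=0, q=0, r=1: 0
p=0, q=1, r=0: 0
p=0, q=1, r=1: 0
p=1, q=0, r=0: 1
p=1, q=0, r=1: 0
p=1, q=1, r=0: 0
p=1, q=1, r=1: 0
Count of True = 2

2


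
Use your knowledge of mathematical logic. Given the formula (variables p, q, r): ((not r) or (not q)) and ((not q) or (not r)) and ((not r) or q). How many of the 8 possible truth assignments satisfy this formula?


Evaluate all 8 assignments for p, q, r:
p=0, q=0, r=0: 1
p=0, q=0, r=1: 0
p=0, q=1, r=0: 1
p=0, q=1, r=1: 0
p=1, q=0, r=0: 1
p=1, q=0, r=1: 0
p=1, q=1, r=0: 1
p=1, q=1, r=1: 0
Satisfying count = 4

4


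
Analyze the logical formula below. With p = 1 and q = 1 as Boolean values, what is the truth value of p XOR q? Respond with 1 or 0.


p = 1, q = 1
Operation: p XOR q
Evaluate: 1 XOR 1 = 0

0


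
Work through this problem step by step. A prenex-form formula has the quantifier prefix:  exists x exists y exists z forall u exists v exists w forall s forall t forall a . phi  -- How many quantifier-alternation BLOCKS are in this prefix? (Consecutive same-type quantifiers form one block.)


Quantifier-type sequence: E E E A E E A A A  (A=forall, E=exists)
Group into maximal same-type runs:
  Ex3 | Ax1 | Ex2 | Ax3
Number of blocks = 4

4


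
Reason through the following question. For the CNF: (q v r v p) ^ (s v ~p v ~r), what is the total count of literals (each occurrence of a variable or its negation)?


Counting literals in each clause:
Clause 1: 3 literal(s)
Clause 2: 3 literal(s)
Total = 6

6


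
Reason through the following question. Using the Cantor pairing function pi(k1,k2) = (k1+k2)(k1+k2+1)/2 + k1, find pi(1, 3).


k1 + k2 = 4
(k1+k2)(k1+k2+1)/2 = 4 * 5 / 2 = 10
pi = 10 + 1 = 11

11


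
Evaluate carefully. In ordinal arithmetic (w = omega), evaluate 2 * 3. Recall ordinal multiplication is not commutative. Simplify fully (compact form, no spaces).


Compute 2 * 3.
Ordinal * is associative and left-distributive over +, but NOT commutative; for finite n>1, n*w = w but w*n stays w*n.
Both finite; ordinal * agrees with natural *: 2 * 3 = 6.
Result = 6

6


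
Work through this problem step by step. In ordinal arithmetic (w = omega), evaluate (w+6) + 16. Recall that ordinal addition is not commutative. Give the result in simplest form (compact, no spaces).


Compute (w+6) + 16.
Ordinal + is associative but NOT commutative; for finite n>0, n + w = w but w + n stays w+n.
By associativity: (w+6) + 16 = w + (6+16) = w+22.
Result = w+22

w+22


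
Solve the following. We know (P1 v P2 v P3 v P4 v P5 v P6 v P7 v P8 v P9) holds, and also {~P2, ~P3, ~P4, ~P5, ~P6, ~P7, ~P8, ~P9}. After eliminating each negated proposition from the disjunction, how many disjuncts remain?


Original disjuncts (9): P1, P2, P3, P4, P5, P6, P7, P8, P9
Negated (eliminate): ~P2, ~P3, ~P4, ~P5, ~P6, ~P7, ~P8, ~P9
Remaining disjuncts: P1
Count = 9 - 8 = 1

1


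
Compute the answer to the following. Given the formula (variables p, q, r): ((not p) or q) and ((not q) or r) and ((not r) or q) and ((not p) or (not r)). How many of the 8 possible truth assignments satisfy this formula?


Evaluate all 8 assignments for p, q, r:
p=0, q=0, r=0: 1
p=0, q=0, r=1: 0
p=0, q=1, r=0: 0
p=0, q=1, r=1: 1
p=1, q=0, r=0: 0
p=1, q=0, r=1: 0
p=1, q=1, r=0: 0
p=1, q=1, r=1: 0
Satisfying count = 2

2


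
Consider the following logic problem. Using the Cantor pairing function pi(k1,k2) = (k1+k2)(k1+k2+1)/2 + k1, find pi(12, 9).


k1 + k2 = 21
(k1+k2)(k1+k2+1)/2 = 21 * 22 / 2 = 231
pi = 231 + 12 = 243

243


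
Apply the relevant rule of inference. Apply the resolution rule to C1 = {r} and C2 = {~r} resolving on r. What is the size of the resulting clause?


Remove r from C1 and ~r from C2.
C1 remainder: {}
C2 remainder: {}
Union (resolvent): {} (empty clause)
Resolvent has 0 literal(s).

0


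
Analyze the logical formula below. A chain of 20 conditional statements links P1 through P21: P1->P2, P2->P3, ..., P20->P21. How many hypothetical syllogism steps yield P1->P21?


With 20 implications in a chain connecting 21 propositions:
P1->P2, P2->P3, ..., P20->P21
Steps needed = (number of implications) - 1 = 20 - 1 = 19

19


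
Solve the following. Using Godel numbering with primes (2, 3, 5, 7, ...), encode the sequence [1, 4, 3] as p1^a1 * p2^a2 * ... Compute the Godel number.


Encode each element as an exponent of the corresponding prime:
  2^1 = 2
  3^4 = 81
  5^3 = 125
Product = 2 * 81 * 125 = 20250

20250


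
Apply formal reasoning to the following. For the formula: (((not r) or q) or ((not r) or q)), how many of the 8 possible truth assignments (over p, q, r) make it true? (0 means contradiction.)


Check all 8 assignments:
p=0, q=0, r=0: 1
p=0, q=0, r=1: 0
p=0, q=1, r=0: 1
p=0, q=1, r=1: 1
p=1, q=0, r=0: 1
p=1, q=0, r=1: 0
p=1, q=1, r=0: 1
p=1, q=1, r=1: 1
Count of True = 6

6


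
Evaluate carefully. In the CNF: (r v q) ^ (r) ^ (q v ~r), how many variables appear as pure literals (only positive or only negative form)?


Check each variable for pure literal status:
p: absent (not pure)
q: pure positive
r: mixed (not pure)
Pure literal count = 1

1


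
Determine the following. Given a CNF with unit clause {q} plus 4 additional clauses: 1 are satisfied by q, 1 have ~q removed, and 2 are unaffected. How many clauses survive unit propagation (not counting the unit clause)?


Satisfied (removed): 1
Shortened (remain): 1
Unchanged (remain): 2
Remaining = 1 + 2 = 3

3


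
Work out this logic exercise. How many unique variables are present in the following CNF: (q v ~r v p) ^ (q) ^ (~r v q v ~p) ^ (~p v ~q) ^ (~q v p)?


Identify each variable that appears in the formula.
Variables found: p, q, r
Count = 3

3


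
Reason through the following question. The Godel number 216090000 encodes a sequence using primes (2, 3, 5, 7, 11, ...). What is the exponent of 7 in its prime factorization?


Factorize 216090000 by dividing by 7 repeatedly.
Division steps: 7 divides 216090000 exactly 4 time(s).
Exponent of 7 = 4

4


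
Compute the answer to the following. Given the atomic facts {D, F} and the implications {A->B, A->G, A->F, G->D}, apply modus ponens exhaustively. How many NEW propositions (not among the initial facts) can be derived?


Initial facts: {D, F}
Apply modus ponens to closure:
  (no implication fires)
Final known: {D, F}
New propositions: {(none)}
Count = 0

0


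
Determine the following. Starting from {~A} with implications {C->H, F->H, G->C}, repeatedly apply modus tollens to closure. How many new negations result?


Initial negated facts: {~A}
Apply modus tollens to closure:
  (no implication fires)
Final negated: {~A}
New negations: {(none)}
Count = 0

0


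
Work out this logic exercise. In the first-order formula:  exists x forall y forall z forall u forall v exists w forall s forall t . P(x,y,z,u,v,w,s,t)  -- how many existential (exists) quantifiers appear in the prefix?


Quantifier prefix: exists x forall y forall z forall u forall v exists w forall s forall t
Mark each quantifier type:
  E U U U U E U U
Universal count = 6, Existential count = 2
Asked for existential (exists) quantifiers: 2

2


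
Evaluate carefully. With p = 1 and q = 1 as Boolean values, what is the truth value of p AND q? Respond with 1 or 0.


p = 1, q = 1
Operation: p AND q
Evaluate: 1 AND 1 = 1

1


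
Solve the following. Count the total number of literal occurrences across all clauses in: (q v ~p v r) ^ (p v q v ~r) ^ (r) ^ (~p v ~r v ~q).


Counting literals in each clause:
Clause 1: 3 literal(s)
Clause 2: 3 literal(s)
Clause 3: 1 literal(s)
Clause 4: 3 literal(s)
Total = 10

10


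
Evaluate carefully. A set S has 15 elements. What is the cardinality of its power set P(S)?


The power set of a set with n elements has 2^n elements.
|P(S)| = 2^15 = 32768

32768
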